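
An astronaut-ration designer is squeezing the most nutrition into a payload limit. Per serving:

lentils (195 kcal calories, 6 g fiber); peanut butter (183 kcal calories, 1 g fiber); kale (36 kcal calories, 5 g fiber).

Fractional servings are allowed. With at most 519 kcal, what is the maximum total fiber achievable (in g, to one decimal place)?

Fiber per kcal: kale 0.1389, lentils 0.03077, peanut butter 0.005464.
With no serving limits, spend the whole calories allowance on kale: 519 kcal / 36 kcal × 5 g = 72.1 g.

72.1 g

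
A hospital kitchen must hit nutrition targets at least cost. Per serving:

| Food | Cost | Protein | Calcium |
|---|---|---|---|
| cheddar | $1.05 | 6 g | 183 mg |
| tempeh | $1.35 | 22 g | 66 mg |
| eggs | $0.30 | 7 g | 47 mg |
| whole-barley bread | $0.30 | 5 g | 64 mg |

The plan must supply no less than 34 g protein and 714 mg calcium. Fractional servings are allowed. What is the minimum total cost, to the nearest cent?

cheddar only: max(34/6, 714/183) = 5.667 servings → $5.95.
tempeh only: max(34/22, 714/66) = 10.82 servings → $14.60.
eggs only: max(34/7, 714/47) = 15.19 servings → $4.56.
whole-barley bread only: max(34/5, 714/64) = 11.16 servings → $3.35.
cheddar + tempeh with both tight: 3.709 servings and 0.5339 servings → $4.62.
cheddar + eggs with both tight: 3.403 servings and 1.94 servings → $4.16.
cheddar + whole-barley bread with both tight: 2.625 servings and 3.65 servings → $3.85.
tempeh + eggs: the both-tight solution has a negative serving — not a feasible corner.
tempeh + whole-barley bread: the both-tight solution has a negative serving — not a feasible corner.
eggs + whole-barley bread: intersection lies outside the first quadrant.
The minimum over all feasible corners is $3.35.

$3.35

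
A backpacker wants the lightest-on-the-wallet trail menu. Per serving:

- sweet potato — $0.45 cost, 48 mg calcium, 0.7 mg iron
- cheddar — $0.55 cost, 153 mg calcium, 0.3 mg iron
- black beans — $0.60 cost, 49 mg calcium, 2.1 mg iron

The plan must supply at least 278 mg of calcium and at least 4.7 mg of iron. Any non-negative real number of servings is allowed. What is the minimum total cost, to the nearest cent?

A basic optimal solution has at most two foods positive. Try each food alone and each pair with both targets met exactly.
sweet potato only: max(278/48, 4.7/0.7) = 6.714 servings → $3.02.
cheddar only: max(278/153, 4.7/0.3) = 15.67 servings → $8.62.
black beans only: max(278/49, 4.7/2.1) = 5.673 servings → $3.40.
sweet potato + cheddar: intersection lies outside the first quadrant.
sweet potato + black beans with both tight: 5.316 servings and 0.4662 servings → $2.67.
cheddar + black beans with both tight: 1.153 servings and 2.073 servings → $1.88.
So the least-cost plan costs $1.88.

$1.88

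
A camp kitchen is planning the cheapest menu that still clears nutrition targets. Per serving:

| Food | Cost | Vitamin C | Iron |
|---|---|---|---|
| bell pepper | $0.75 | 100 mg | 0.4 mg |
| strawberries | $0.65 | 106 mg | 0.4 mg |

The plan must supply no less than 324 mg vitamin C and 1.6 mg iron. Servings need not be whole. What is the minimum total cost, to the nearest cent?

$2.60

At the optimum either one food covers both requirements or two foods hit both targets exactly; no other combination can be cheaper.
bell pepper only: max(324/100, 1.6/0.4) = 4 servings → $3.00.
strawberries only: max(324/106, 1.6/0.4) = 4 servings → $2.60.
bell pepper + strawberries: the both-tight solution has a negative serving — not a feasible corner.
So the least-cost plan costs $2.60.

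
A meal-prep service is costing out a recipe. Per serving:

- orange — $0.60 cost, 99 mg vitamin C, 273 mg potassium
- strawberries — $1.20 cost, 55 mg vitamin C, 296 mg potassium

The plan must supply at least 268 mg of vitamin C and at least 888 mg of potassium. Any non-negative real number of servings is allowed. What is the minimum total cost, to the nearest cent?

Two binding constraints pin down two serving amounts, so the optimal mix uses at most two foods. The candidates are each food alone (scaled to the tighter of vitamin C/potassium) and each pair with both constraints tight.
orange only: max(268/99, 888/273) = 3.253 servings → $1.95.
strawberries only: max(268/55, 888/296) = 4.873 servings → $5.85.
orange + strawberries with both tight: 2.134 servings and 1.032 servings → $2.52.
Cheapest feasible corner: $1.95.

$1.95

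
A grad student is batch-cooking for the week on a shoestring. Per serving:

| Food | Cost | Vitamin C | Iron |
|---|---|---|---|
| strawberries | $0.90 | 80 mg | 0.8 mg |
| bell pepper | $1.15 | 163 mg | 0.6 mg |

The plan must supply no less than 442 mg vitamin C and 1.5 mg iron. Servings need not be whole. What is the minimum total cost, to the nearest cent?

Compare the cost at each extreme point of the feasible region.
strawberries only: max(442/80, 1.5/0.8) = 5.525 servings → $4.97.
bell pepper only: max(442/163, 1.5/0.6) = 2.712 servings → $3.12.
strawberries + bell pepper: the both-tight solution has a negative serving — not a feasible corner.
Cheapest feasible corner: $3.12.

$3.12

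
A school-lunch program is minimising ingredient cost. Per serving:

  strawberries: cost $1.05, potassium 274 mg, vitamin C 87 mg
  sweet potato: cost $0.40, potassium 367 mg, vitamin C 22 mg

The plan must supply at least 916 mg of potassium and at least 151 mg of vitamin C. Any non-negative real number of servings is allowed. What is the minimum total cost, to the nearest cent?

A basic optimal solution has at most two foods positive. Try each food alone and each pair with both targets met exactly.
strawberries only: max(916/274, 151/87) = 3.343 servings → $3.51.
sweet potato only: max(916/367, 151/22) = 6.864 servings → $2.75.
strawberries + sweet potato with both tight: 1.362 servings and 1.479 servings → $2.02.
The minimum over all feasible corners is $2.02.

$2.02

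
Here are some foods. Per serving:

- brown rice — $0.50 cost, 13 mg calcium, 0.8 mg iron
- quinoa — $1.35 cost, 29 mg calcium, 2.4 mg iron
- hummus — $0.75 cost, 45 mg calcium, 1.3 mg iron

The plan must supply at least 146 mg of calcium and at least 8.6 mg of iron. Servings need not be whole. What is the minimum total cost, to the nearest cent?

brown rice only: max(146/13, 8.6/0.8) = 11.23 servings → $5.62.
quinoa only: max(146/29, 8.6/2.4) = 5.034 servings → $6.80.
hummus only: max(146/45, 8.6/1.3) = 6.615 servings → $4.96.
brown rice + quinoa: the both-tight solution has a negative serving — not a feasible corner.
brown rice + hummus with both tight: 10.32 servings and 0.2618 servings → $5.36.
quinoa + hummus with both tight: 2.805 servings and 1.437 servings → $4.86.
Cheapest feasible corner: $4.86.

$4.86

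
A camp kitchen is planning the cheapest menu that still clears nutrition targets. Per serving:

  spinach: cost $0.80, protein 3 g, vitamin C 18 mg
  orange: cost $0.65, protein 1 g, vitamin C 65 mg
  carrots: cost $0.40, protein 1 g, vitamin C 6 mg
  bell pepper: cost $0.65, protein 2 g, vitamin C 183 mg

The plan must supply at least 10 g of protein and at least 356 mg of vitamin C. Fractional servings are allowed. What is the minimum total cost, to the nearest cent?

With two linear requirements the optimum uses one or two foods; enumerate the corners.
spinach only: max(10/3, 356/18) = 19.78 servings → $15.82.
orange only: max(10/1, 356/65) = 10 servings → $6.50.
carrots only: max(10/1, 356/6) = 59.33 servings → $23.73.
bell pepper only: max(10/2, 356/183) = 5 servings → $3.25.
spinach + orange with both tight: 1.661 servings and 5.017 servings → $4.59.
spinach + carrots (both tight): parallel constraints — no distinct corner.
spinach + bell pepper with both tight: 2.179 servings and 1.731 servings → $2.87.
orange + carrots with both tight: 5.017 servings and 4.983 servings → $5.25.
orange + bell pepper: the both-tight solution has a negative serving — not a feasible corner.
carrots + bell pepper with both tight: 6.538 servings and 1.731 servings → $3.74.
Cheapest feasible corner: $2.87.

$2.87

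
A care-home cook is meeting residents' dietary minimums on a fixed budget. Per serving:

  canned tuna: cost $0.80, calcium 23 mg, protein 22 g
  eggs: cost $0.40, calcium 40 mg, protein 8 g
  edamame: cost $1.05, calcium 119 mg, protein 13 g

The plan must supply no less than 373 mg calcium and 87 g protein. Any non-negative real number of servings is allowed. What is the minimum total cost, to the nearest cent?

With two linear requirements the optimum uses one or two foods; enumerate the corners.
canned tuna only: max(373/23, 87/22) = 16.22 servings → $12.97.
eggs only: max(373/40, 87/8) = 10.88 servings → $4.35.
edamame only: max(373/119, 87/13) = 6.692 servings → $7.03.
canned tuna + eggs with both tight: 0.7126 servings and 8.915 servings → $4.14.
canned tuna + edamame with both tight: 2.373 servings and 2.676 servings → $4.71.
eggs + edamame with both targets exact would need a negative amount; discard.
The minimum over all feasible corners is $4.14.

$4.14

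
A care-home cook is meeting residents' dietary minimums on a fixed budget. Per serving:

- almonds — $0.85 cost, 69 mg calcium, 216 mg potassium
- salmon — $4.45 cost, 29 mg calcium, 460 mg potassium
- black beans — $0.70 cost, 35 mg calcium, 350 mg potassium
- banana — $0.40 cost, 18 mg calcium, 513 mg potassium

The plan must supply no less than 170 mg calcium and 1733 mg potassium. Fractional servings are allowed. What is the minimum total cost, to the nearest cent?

A basic optimal solution has at most two foods positive. Try each food alone and each pair with both targets met exactly.
almonds only: max(170/69, 1733/216) = 8.023 servings → $6.82.
salmon only: max(170/29, 1733/460) = 5.862 servings → $26.09.
black beans only: max(170/35, 1733/350) = 4.951 servings → $3.47.
banana only: max(170/18, 1733/513) = 9.444 servings → $3.78.
almonds + salmon with both tight: 1.097 servings and 3.252 servings → $15.41.
almonds + black beans with both targets exact would need a negative amount; discard.
almonds + banana with both tight: 1.778 servings and 2.63 servings → $2.56.
salmon + black beans with both tight: 0.1941 servings and 4.696 servings → $4.15.
salmon + banana: the both-tight solution has a negative serving — not a feasible corner.
black beans + banana with both tight: 4.806 servings and 0.0991 servings → $3.40.
So the least-cost plan costs $2.56.

$2.56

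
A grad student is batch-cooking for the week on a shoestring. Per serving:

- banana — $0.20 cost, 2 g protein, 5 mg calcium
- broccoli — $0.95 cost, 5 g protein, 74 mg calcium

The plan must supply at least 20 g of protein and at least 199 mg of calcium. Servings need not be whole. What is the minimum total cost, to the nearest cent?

$3.09

Compare the cost at each extreme point of the feasible region.
banana only: max(20/2, 199/5) = 39.8 servings → $7.96.
broccoli only: max(20/5, 199/74) = 4 servings → $3.80.
banana + broccoli with both tight: 3.943 servings and 2.423 servings → $3.09.
So the least-cost plan costs $3.09.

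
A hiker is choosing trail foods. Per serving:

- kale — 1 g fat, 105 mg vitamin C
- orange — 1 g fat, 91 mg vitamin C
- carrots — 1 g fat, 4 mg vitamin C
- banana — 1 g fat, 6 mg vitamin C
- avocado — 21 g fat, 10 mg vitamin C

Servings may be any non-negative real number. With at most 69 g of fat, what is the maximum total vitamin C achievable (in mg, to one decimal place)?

7245.0 mg

Vitamin C per g fat: kale 105, orange 91, banana 6, carrots 4, avocado 0.4762.
With no serving limits, spend the whole fat allowance on kale: 69 g / 1 g × 105 mg = 7245.0 mg.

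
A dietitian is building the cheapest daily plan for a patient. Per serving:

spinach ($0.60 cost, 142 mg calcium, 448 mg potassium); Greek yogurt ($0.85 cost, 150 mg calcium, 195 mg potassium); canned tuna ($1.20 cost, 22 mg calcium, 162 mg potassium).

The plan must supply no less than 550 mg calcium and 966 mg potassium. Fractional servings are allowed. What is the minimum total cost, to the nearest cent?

$2.32

spinach only: max(550/142, 966/448) = 3.873 servings → $2.32.
Greek yogurt only: max(550/150, 966/195) = 4.954 servings → $4.21.
canned tuna only: max(550/22, 966/162) = 25 servings → $30.00.
spinach + Greek yogurt with both tight: 0.9529 servings and 2.765 servings → $2.92.
spinach + canned tuna: intersection lies outside the first quadrant.
Greek yogurt + canned tuna with both tight: 3.391 servings and 1.882 servings → $5.14.
The minimum over all feasible corners is $2.32.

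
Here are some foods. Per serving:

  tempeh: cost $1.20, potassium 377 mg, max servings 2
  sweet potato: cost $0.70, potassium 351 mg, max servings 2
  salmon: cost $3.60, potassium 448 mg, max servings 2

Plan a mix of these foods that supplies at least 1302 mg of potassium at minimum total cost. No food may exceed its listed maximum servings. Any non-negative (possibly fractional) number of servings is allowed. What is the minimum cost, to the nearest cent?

$3.31

Cost per mg of potassium: sweet potato $0.0020, tempeh $0.0032, salmon $0.0080.
Take 2 servings of sweet potato: +702.0 mg potassium for $1.40 (total $1.40, still need 600.0 mg).
Take 1.592 servings of tempeh: +600.0 mg potassium for $1.91 (total $3.31, still need 0.0 mg).
Greedy by cheapest-per-mg is optimal for a single linear constraint, so the minimum cost is $3.31.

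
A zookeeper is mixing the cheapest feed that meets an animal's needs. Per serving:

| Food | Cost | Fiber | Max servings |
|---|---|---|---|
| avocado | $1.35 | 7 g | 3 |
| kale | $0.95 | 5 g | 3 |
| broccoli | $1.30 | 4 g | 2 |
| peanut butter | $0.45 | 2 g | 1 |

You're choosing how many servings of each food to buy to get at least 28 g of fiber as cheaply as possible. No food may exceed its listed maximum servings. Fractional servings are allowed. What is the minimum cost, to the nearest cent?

Cost per g of fiber: kale $0.1900, avocado $0.1929, peanut butter $0.2250, broccoli $0.3250.
Take 3 servings of kale: +15.0 g fiber for $2.85 (total $2.85, still need 13.0 g).
Take 1.857 servings of avocado: +13.0 g fiber for $2.51 (total $5.36, still need 0.0 g).
Greedy by cheapest-per-g is optimal for a single linear constraint, so the minimum cost is $5.36.

$5.36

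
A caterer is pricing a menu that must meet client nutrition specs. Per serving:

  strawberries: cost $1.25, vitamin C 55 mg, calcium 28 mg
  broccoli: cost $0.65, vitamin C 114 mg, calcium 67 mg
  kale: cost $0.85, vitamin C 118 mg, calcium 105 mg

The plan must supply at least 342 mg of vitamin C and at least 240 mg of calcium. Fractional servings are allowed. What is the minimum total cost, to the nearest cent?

A basic optimal solution has at most two foods positive. Try each food alone and each pair with both targets met exactly.
strawberries only: max(342/55, 240/28) = 8.571 servings → $10.71.
broccoli only: max(342/114, 240/67) = 3.582 servings → $2.33.
kale only: max(342/118, 240/105) = 2.898 servings → $2.46.
strawberries + broccoli with both targets exact would need a negative amount; discard.
strawberries + kale with both tight: 3.072 servings and 1.467 servings → $5.09.
broccoli + kale with both tight: 1.868 servings and 1.094 servings → $2.14.
The minimum over all feasible corners is $2.14.

$2.14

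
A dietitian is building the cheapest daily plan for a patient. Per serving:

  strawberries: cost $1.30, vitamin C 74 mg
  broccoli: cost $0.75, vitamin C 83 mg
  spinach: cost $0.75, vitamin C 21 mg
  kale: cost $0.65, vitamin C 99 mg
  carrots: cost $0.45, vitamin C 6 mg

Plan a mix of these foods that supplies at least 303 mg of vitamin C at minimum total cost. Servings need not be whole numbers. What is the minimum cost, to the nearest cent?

Cost per mg of vitamin C: kale $0.0066, broccoli $0.0090, strawberries $0.0176, spinach $0.0357, carrots $0.0750.
With no serving limits, use only kale: 303 mg / 99 mg = 3.061 servings × $0.65 = $1.99.

$1.99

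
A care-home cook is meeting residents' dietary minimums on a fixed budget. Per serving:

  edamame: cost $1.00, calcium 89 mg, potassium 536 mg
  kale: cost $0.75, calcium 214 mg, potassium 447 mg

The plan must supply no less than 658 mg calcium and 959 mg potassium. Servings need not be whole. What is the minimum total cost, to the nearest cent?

The cheapest plan sits at a corner of the feasible region — with two constraints it uses at most two foods.
edamame only: max(658/89, 959/536) = 7.393 servings → $7.39.
kale only: max(658/214, 959/447) = 3.075 servings → $2.31.
edamame + kale: intersection lies outside the first quadrant.
The minimum over all feasible corners is $2.31.

$2.31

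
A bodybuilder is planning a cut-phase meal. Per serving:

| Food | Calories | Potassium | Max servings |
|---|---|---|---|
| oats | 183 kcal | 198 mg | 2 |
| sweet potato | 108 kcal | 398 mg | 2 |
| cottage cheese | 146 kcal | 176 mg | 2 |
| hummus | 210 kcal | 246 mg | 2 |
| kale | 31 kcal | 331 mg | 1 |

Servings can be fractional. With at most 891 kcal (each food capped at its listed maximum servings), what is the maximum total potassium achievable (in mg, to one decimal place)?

1891.3 mg

Potassium per kcal: kale 10.68, sweet potato 3.685, cottage cheese 1.205, hummus 1.171, oats 1.082.
Take 1 serving of kale: uses 31 kcal, +331.0 mg potassium (running total 331.0 mg).
Take 2 servings of sweet potato: uses 216 kcal, +796.0 mg potassium (running total 1127.0 mg).
Take 2 servings of cottage cheese: uses 292 kcal, +352.0 mg potassium (running total 1479.0 mg).
Take 1.676 servings of hummus: uses 352 kcal, +412.3 mg potassium (running total 1891.3 mg).
Filling greedily by potassium-per-kcal is optimal for one linear limit, giving 1891.3 mg.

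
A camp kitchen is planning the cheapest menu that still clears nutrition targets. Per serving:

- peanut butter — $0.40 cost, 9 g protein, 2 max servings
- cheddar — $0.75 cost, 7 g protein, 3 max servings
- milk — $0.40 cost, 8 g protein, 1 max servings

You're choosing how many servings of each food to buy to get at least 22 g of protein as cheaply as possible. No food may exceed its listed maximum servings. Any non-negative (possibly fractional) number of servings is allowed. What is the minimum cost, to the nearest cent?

$1.00

Cost per g of protein: peanut butter $0.0444, milk $0.0500, cheddar $0.1071.
Take 2 servings of peanut butter: +18.0 g protein for $0.80 (total $0.80, still need 4.0 g).
Take 0.5 servings of milk: +4.0 g protein for $0.20 (total $1.00, still need 0.0 g).
Filling from the cheapest source first is optimal under one linear minimum: $1.00.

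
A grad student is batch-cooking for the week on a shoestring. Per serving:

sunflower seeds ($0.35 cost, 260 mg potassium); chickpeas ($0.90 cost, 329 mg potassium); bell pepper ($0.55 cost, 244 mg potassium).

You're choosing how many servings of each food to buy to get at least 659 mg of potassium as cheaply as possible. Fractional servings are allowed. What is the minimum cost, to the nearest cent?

Cost per mg of potassium: sunflower seeds $0.0013, bell pepper $0.0023, chickpeas $0.0027.
With no serving limits, use only sunflower seeds: 659 mg / 260 mg = 2.535 servings × $0.35 = $0.89.

$0.89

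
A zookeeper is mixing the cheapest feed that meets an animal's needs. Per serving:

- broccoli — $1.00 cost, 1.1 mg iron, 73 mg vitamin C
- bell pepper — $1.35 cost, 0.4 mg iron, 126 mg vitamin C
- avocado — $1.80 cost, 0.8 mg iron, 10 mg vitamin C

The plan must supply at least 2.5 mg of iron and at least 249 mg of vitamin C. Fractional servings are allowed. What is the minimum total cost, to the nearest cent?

An LP optimum is at a vertex; with two nutrient constraints at most two foods are used. Check each candidate.
broccoli only: max(2.5/1.1, 249/73) = 3.411 servings → $3.41.
bell pepper only: max(2.5/0.4, 249/126) = 6.25 servings → $8.44.
avocado only: max(2.5/0.8, 249/10) = 24.9 servings → $44.82.
broccoli + bell pepper with both tight: 1.969 servings and 0.8355 servings → $3.10.
broccoli + avocado: intersection lies outside the first quadrant.
bell pepper + avocado with both tight: 1.8 servings and 2.225 servings → $6.43.
So the least-cost plan costs $3.10.

$3.10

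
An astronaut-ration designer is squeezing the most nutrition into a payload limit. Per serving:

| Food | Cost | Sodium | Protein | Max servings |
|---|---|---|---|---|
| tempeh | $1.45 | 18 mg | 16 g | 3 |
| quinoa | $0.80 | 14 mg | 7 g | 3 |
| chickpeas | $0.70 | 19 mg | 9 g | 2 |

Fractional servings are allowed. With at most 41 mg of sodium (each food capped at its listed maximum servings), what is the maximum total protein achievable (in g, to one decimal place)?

36.4 g

Protein per mg sodium: tempeh 0.8889, quinoa 0.5, chickpeas 0.4737.
Take 2.278 servings of tempeh: uses 41 mg sodium, +36.4 g protein (running total 36.4 g).
Filling greedily by protein-per-mg sodium is optimal for one linear limit, giving 36.4 g.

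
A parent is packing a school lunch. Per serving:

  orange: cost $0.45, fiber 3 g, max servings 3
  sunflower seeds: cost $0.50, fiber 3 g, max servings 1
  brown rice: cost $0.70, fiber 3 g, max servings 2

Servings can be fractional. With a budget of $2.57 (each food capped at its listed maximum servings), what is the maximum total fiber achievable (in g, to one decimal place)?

15.1 g

Fiber per dollar: orange 6.667, sunflower seeds 6, brown rice 4.286.
Take 3 servings of orange: spends $1.35, +9.0 g fiber (running total 9.0 g).
Take 1 serving of sunflower seeds: spends $0.50, +3.0 g fiber (running total 12.0 g).
Take 1.029 servings of brown rice: spends $0.72, +3.1 g fiber (running total 15.1 g).
Filling greedily by fiber-per-dollar is optimal for one linear limit, giving 15.1 g.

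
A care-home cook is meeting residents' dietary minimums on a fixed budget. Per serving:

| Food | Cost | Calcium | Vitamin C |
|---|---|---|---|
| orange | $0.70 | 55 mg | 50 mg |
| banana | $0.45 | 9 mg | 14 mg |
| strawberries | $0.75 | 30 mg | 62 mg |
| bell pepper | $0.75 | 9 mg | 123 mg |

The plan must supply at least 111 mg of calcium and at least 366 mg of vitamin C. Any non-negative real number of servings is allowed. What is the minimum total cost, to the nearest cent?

Two binding constraints pin down two serving amounts, so the optimal mix uses at most two foods. The candidates are each food alone (scaled to the tighter of calcium/vitamin C) and each pair with both constraints tight.
orange only: max(111/55, 366/50) = 7.32 servings → $5.12.
banana only: max(111/9, 366/14) = 26.14 servings → $11.76.
strawberries only: max(111/30, 366/62) = 5.903 servings → $4.43.
bell pepper only: max(111/9, 366/123) = 12.33 servings → $9.25.
orange + banana: the both-tight solution has a negative serving — not a feasible corner.
orange + strawberries with both targets exact would need a negative amount; discard.
orange + bell pepper with both tight: 1.64 servings and 2.309 servings → $2.88.
banana + strawberries: the both-tight solution has a negative serving — not a feasible corner.
banana + bell pepper with both tight: 10.56 servings and 1.774 servings → $6.08.
strawberries + bell pepper with both tight: 3.307 servings and 1.308 servings → $3.46.
So the least-cost plan costs $2.88.

$2.88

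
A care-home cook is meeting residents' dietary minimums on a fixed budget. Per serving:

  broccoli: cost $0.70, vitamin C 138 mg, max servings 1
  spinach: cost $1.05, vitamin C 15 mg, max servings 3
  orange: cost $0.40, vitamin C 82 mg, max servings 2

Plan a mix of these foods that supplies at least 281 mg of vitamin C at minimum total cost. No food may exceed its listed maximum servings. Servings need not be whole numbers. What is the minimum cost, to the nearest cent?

$1.39

Cost per mg of vitamin C: orange $0.0049, broccoli $0.0051, spinach $0.0700.
Take 2 servings of orange: +164.0 mg vitamin C for $0.80 (total $0.80, still need 117.0 mg).
Take 0.8478 servings of broccoli: +117.0 mg vitamin C for $0.59 (total $1.39, still need 0.0 mg).
Filling from the cheapest source first is optimal under one linear minimum: $1.39.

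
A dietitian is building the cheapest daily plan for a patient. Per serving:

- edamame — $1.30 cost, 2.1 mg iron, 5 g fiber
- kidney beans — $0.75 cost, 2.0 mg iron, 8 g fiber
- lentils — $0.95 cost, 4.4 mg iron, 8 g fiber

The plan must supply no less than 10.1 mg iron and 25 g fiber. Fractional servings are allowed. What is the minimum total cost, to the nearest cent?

With two linear requirements the optimum uses one or two foods; enumerate the corners.
edamame only: max(10.1/2.1, 25/5) = 5 servings → $6.50.
kidney beans only: max(10.1/2.0, 25/8) = 5.05 servings → $3.79.
lentils only: max(10.1/4.4, 25/8) = 3.125 servings → $2.97.
edamame + kidney beans with both tight: 4.529 servings and 0.2941 servings → $6.11.
edamame + lentils with both targets exact would need a negative amount; discard.
kidney beans + lentils with both tight: 1.521 servings and 1.604 servings → $2.66.
Cheapest feasible corner: $2.66.

$2.66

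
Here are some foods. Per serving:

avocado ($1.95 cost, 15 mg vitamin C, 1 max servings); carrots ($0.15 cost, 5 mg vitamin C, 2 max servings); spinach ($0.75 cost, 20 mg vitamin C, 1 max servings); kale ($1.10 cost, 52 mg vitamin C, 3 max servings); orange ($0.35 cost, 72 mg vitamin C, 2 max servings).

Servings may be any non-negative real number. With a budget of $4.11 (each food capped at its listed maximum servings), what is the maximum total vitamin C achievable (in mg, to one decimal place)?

Vitamin C per dollar: orange 205.7, kale 47.27, carrots 33.33, spinach 26.67, avocado 7.692.
Take 2 servings of orange: spends $0.70, +144.0 mg vitamin C (running total 144.0 mg).
Take 3 servings of kale: spends $3.30, +156.0 mg vitamin C (running total 300.0 mg).
Take 0.7333 servings of carrots: spends $0.11, +3.7 mg vitamin C (running total 303.7 mg).
Greedy by best ratio exhausts the cost allowance optimally: 303.7 mg.

303.7 mg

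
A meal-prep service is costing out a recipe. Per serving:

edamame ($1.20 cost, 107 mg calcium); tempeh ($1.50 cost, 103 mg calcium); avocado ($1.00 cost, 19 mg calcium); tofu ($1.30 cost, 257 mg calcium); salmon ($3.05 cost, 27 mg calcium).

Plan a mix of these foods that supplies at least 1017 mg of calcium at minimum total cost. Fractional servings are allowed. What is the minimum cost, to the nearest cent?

Cost per mg of calcium: tofu $0.0051, edamame $0.0112, tempeh $0.0146, avocado $0.0526, salmon $0.1130.
With no serving limits, use only tofu: 1017 mg / 257 mg = 3.957 servings × $1.30 = $5.14.

$5.14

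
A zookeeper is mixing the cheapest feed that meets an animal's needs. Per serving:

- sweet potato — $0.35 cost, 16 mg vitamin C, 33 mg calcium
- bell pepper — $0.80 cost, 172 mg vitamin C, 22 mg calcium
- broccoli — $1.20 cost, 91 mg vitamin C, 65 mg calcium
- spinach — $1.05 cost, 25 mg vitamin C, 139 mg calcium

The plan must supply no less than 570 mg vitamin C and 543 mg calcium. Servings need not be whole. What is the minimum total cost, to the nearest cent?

Check every corner: each single food scaled to meet both minima, and each pair solved so both constraints bind.
sweet potato only: max(570/16, 543/33) = 35.62 servings → $12.47.
bell pepper only: max(570/172, 543/22) = 24.68 servings → $19.75.
broccoli only: max(570/91, 543/65) = 8.354 servings → $10.02.
spinach only: max(570/25, 543/139) = 22.8 servings → $23.94.
sweet potato + bell pepper with both tight: 15.19 servings and 1.901 servings → $6.84.
sweet potato + broccoli with both tight: 6.298 servings and 5.156 servings → $8.39.
sweet potato + spinach: intersection lies outside the first quadrant.
bell pepper + broccoli: the both-tight solution has a negative serving — not a feasible corner.
bell pepper + spinach with both tight: 2.811 servings and 3.462 servings → $5.88.
broccoli + spinach with both tight: 5.956 servings and 1.121 servings → $8.32.
The minimum over all feasible corners is $5.88.

$5.88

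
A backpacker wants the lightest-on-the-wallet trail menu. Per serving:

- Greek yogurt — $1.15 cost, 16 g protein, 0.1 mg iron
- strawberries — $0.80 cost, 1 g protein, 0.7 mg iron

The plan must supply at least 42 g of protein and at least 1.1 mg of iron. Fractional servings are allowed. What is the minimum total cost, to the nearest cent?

An LP optimum is at a vertex; with two nutrient constraints at most two foods are used. Check each candidate.
Greek yogurt only: max(42/16, 1.1/0.1) = 11 servings → $12.65.
strawberries only: max(42/1, 1.1/0.7) = 42 servings → $33.60.
Greek yogurt + strawberries with both tight: 2.55 servings and 1.207 servings → $3.90.
The minimum over all feasible corners is $3.90.

$3.90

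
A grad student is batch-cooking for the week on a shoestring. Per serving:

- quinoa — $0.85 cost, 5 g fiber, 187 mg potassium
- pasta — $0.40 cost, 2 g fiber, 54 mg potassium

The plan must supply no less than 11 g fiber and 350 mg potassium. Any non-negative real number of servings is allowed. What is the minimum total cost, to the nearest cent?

$1.87

For a min-cost LP with two ≥-constraints, a basic feasible solution has at most two positive variables.
quinoa only: max(11/5, 350/187) = 2.2 servings → $1.87.
pasta only: max(11/2, 350/54) = 6.481 servings → $2.59.
quinoa + pasta with both tight: 1.019 servings and 2.952 servings → $2.05.
Cheapest feasible corner: $1.87.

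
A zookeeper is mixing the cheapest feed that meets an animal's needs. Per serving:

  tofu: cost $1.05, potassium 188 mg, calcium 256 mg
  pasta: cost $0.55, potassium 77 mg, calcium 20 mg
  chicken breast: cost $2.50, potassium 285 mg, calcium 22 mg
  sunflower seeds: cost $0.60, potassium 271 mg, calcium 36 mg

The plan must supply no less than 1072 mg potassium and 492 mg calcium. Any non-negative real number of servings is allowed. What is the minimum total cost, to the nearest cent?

$3.33

tofu only: max(1072/188, 492/256) = 5.702 servings → $5.99.
pasta only: max(1072/77, 492/20) = 24.6 servings → $13.53.
chicken breast only: max(1072/285, 492/22) = 22.36 servings → $55.91.
sunflower seeds only: max(1072/271, 492/36) = 13.67 servings → $8.20.
tofu + pasta with both tight: 1.031 servings and 11.41 servings → $7.36.
tofu + chicken breast with both tight: 1.695 servings and 2.643 servings → $8.39.
tofu + sunflower seeds with both tight: 1.513 servings and 2.906 servings → $3.33.
pasta + chicken breast: intersection lies outside the first quadrant.
pasta + sunflower seeds with both targets exact would need a negative amount; discard.
chicken breast + sunflower seeds with both targets exact would need a negative amount; discard.
Cheapest feasible corner: $3.33.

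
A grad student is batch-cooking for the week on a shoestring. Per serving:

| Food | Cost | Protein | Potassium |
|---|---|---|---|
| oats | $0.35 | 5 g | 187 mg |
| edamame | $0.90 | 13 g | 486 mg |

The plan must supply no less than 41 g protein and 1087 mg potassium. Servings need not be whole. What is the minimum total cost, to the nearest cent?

$2.84

A basic optimal solution has at most two foods positive. Try each food alone and each pair with both targets met exactly.
oats only: max(41/5, 1087/187) = 8.2 servings → $2.87.
edamame only: max(41/13, 1087/486) = 3.154 servings → $2.84.
oats + edamame: the both-tight solution has a negative serving — not a feasible corner.
So the least-cost plan costs $2.84.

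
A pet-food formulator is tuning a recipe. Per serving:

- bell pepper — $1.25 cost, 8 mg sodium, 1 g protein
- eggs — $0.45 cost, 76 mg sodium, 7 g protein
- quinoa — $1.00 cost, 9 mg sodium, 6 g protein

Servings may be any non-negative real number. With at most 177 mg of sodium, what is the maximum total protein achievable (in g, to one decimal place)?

118.0 g

Protein per mg sodium: quinoa 0.6667, bell pepper 0.125, eggs 0.09211.
With no serving limits, spend the whole sodium allowance on quinoa: 177 mg / 9 mg × 6 g = 118.0 g.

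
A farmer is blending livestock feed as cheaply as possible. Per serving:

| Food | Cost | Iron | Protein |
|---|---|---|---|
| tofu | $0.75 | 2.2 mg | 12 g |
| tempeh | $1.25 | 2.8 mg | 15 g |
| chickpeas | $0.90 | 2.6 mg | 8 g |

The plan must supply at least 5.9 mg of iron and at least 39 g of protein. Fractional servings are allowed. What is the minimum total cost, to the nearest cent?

$2.44

With two linear requirements the optimum uses one or two foods; enumerate the corners.
tofu only: max(5.9/2.2, 39/12) = 3.25 servings → $2.44.
tempeh only: max(5.9/2.8, 39/15) = 2.6 servings → $3.25.
chickpeas only: max(5.9/2.6, 39/8) = 4.875 servings → $4.39.
tofu + tempeh with both targets exact would need a negative amount; discard.
tofu + chickpeas: the both-tight solution has a negative serving — not a feasible corner.
tempeh + chickpeas: intersection lies outside the first quadrant.
So the least-cost plan costs $2.44.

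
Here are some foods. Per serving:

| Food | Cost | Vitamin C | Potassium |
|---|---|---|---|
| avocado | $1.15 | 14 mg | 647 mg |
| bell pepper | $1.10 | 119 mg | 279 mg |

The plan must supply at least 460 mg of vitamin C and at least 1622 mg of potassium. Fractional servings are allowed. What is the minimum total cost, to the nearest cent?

$5.16

The cheapest plan sits at a corner of the feasible region — with two constraints it uses at most two foods.
avocado only: max(460/14, 1622/647) = 32.86 servings → $37.79.
bell pepper only: max(460/119, 1622/279) = 5.814 servings → $6.39.
avocado + bell pepper with both tight: 0.8849 servings and 3.761 servings → $5.16.
Cheapest feasible corner: $5.16.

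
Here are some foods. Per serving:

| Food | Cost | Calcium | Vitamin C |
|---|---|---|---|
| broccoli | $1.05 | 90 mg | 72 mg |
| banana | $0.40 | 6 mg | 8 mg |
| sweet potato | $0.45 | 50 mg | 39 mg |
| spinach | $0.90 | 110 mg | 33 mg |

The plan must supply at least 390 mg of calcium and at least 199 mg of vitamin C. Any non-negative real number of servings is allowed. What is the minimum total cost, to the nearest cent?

An LP optimum is at a vertex; with two nutrient constraints at most two foods are used. Check each candidate.
broccoli only: max(390/90, 199/72) = 4.333 servings → $4.55.
banana only: max(390/6, 199/8) = 65 servings → $26.00.
sweet potato only: max(390/50, 199/39) = 7.8 servings → $3.51.
spinach only: max(390/110, 199/33) = 6.03 servings → $5.43.
broccoli + banana: the both-tight solution has a negative serving — not a feasible corner.
broccoli + sweet potato: intersection lies outside the first quadrant.
broccoli + spinach with both tight: 1.822 servings and 2.055 servings → $3.76.
banana + sweet potato: the both-tight solution has a negative serving — not a feasible corner.
banana + spinach with both tight: 13.23 servings and 2.824 servings → $7.83.
sweet potato + spinach with both tight: 3.417 servings and 1.992 servings → $3.33.
The minimum over all feasible corners is $3.33.

$3.33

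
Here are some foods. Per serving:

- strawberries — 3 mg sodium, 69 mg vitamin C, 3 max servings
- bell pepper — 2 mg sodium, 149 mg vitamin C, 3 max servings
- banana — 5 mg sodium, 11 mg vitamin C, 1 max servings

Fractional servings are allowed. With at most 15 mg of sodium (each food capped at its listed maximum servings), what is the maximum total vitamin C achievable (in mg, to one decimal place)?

Vitamin C per mg sodium: bell pepper 74.5, strawberries 23, banana 2.2.
Take 3 servings of bell pepper: uses 6 mg sodium, +447.0 mg vitamin C (running total 447.0 mg).
Take 3 servings of strawberries: uses 9 mg sodium, +207.0 mg vitamin C (running total 654.0 mg).
Greedy by best ratio exhausts the sodium allowance optimally: 654.0 mg.

654.0 mg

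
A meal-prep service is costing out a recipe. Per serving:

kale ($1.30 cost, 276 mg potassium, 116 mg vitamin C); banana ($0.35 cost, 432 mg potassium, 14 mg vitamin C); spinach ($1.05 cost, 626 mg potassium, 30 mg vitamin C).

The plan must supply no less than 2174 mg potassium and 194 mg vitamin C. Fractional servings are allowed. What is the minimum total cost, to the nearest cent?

$3.00

With two linear requirements the optimum uses one or two foods; enumerate the corners.
kale only: max(2174/276, 194/116) = 7.877 servings → $10.24.
banana only: max(2174/432, 194/14) = 13.86 servings → $4.85.
spinach only: max(2174/626, 194/30) = 6.467 servings → $6.79.
kale + banana with both tight: 1.154 servings and 4.295 servings → $3.00.
kale + spinach with both tight: 0.8739 servings and 3.088 servings → $4.38.
banana + spinach with both targets exact would need a negative amount; discard.
Cheapest feasible corner: $3.00.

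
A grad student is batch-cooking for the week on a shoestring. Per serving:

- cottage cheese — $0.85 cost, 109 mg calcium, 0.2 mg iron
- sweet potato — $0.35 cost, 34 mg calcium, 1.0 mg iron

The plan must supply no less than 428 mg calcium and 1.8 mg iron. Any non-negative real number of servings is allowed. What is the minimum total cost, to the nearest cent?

$3.43

Compare the cost at each extreme point of the feasible region.
cottage cheese only: max(428/109, 1.8/0.2) = 9 servings → $7.65.
sweet potato only: max(428/34, 1.8/1.0) = 12.59 servings → $4.41.
cottage cheese + sweet potato with both tight: 3.589 servings and 1.082 servings → $3.43.
Cheapest feasible corner: $3.43.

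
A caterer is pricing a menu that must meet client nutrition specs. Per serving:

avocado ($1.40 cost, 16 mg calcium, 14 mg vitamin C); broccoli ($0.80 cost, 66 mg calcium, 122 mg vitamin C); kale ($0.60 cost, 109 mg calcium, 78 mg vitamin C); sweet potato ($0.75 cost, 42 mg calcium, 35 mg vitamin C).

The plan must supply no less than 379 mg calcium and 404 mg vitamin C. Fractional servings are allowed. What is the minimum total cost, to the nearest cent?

A basic optimal solution has at most two foods positive. Try each food alone and each pair with both targets met exactly.
avocado only: max(379/16, 404/14) = 28.86 servings → $40.40.
broccoli only: max(379/66, 404/122) = 5.742 servings → $4.59.
kale only: max(379/109, 404/78) = 5.179 servings → $3.11.
sweet potato only: max(379/42, 404/35) = 11.54 servings → $8.66.
avocado + broccoli with both tight: 19.04 servings and 1.126 servings → $27.56.
avocado + kale: the both-tight solution has a negative serving — not a feasible corner.
avocado + sweet potato with both targets exact would need a negative amount; discard.
broccoli + kale with both tight: 1.776 servings and 2.402 servings → $2.86.
broccoli + sweet potato with both tight: 1.316 servings and 6.956 servings → $6.27.
kale + sweet potato with both targets exact would need a negative amount; discard.
So the least-cost plan costs $2.86.

$2.86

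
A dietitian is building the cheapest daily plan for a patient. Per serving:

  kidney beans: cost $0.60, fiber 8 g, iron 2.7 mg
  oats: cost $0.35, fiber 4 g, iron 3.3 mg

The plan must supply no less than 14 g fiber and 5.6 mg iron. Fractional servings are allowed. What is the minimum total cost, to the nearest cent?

$1.07

This is a tiny linear program; its minimum lies at a vertex of the feasible set. List the vertices and price them.
kidney beans only: max(14/8, 5.6/2.7) = 2.074 servings → $1.24.
oats only: max(14/4, 5.6/3.3) = 3.5 servings → $1.23.
kidney beans + oats with both tight: 1.526 servings and 0.4487 servings → $1.07.
The minimum over all feasible corners is $1.07.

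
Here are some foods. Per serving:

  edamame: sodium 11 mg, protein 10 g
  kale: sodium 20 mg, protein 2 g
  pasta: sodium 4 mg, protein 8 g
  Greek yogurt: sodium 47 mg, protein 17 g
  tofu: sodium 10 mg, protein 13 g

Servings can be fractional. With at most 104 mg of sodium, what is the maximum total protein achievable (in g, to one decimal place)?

Protein per mg sodium: pasta 2, tofu 1.3, edamame 0.9091, Greek yogurt 0.3617, kale 0.1.
With no serving limits, spend the whole sodium allowance on pasta: 104 mg / 4 mg × 8 g = 208.0 g.

208.0 g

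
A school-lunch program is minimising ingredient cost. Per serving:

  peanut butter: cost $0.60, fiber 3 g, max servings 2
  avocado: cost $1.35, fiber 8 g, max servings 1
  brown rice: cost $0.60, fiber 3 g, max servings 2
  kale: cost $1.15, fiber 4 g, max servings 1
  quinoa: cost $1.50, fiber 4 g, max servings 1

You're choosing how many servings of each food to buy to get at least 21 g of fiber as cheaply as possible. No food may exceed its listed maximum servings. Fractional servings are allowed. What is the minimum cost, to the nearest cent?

Cost per g of fiber: avocado $0.1688, peanut butter $0.2000, brown rice $0.2000, kale $0.2875, quinoa $0.3750.
Take 1 serving of avocado: +8.0 g fiber for $1.35 (total $1.35, still need 13.0 g).
Take 2 servings of peanut butter: +6.0 g fiber for $1.20 (total $2.55, still need 7.0 g).
Take 2 servings of brown rice: +6.0 g fiber for $1.20 (total $3.75, still need 1.0 g).
Take 0.25 servings of kale: +1.0 g fiber for $0.29 (total $4.04, still need 0.0 g).
Greedy by cheapest-per-g is optimal for a single linear constraint, so the minimum cost is $4.04.

$4.04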